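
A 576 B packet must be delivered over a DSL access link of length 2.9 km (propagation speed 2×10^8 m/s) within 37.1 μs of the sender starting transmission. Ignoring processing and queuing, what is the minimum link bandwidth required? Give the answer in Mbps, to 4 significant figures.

L = 4608 bits.
Propagation delay = 2900 / 200000000 = 14.5 μs.
Transmission budget = 37.1 − 14.5 = 22.6 μs.
R ≥ L / t_tx = 4608 bits / 2.26e-05 s = 203.9 Mbps.

203.9 Mbps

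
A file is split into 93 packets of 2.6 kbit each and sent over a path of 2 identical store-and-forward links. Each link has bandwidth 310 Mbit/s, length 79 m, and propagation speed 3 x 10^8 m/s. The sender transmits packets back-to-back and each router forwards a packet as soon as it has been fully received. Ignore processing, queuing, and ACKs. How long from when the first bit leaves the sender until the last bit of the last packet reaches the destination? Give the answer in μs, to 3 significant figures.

Per-hop transmission t_tx = L/R = 2600/310000000 = 8.3871 μs.
Per-hop propagation t_prop = 79/300000000 = 0.263333 μs.
Pipeline fill: first packet needs 2·t_tx to clear all hops; remaining 92 packets each add one t_tx.
Total = (2+93-1)·t_tx + 2·t_prop = 94·8.3871 + 2·0.263333 = 789 μs.

789 μs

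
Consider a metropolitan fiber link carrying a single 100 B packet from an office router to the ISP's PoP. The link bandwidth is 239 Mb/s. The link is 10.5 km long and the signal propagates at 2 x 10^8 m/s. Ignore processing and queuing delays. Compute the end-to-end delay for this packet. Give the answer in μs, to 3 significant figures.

55.8 μs

L = 100 × 8 = 800 bits.
Transmission delay = L/R = 800 / 239000000 = 3.34728 μs.
Propagation delay = d/s = 10500 m / 200000000 m/s = 52.5 μs.
Total = 55.8 μs.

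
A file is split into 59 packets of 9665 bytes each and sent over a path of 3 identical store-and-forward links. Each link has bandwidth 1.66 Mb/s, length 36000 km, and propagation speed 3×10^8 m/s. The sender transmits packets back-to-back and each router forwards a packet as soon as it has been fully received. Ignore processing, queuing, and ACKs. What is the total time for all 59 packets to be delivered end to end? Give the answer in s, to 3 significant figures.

3.20 s

Per-hop transmission t_tx = L/R = 77320/1660000 = 0.0465783 s.
Per-hop propagation t_prop = 36000000/300000000 = 0.12 s.
Pipeline fill: first packet needs 3·t_tx to clear all hops; remaining 58 packets each add one t_tx.
Total = (3+59-1)·t_tx + 3·t_prop = 61·0.0465783 + 3·0.12 = 3.20 s.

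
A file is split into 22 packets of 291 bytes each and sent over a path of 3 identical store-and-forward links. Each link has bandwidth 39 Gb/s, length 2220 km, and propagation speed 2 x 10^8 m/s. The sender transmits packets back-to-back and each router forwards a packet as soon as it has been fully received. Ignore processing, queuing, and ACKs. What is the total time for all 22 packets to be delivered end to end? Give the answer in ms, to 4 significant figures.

Per-hop transmission t_tx = L/R = 2328/39000000000 = 5.96923e-05 ms.
Per-hop propagation t_prop = 2220000/200000000 = 11.1 ms.
Pipeline fill: first packet needs 3·t_tx to clear all hops; remaining 21 packets each add one t_tx.
Total = (3+22-1)·t_tx + 3·t_prop = 24·5.96923e-05 + 3·11.1 = 33.30 ms.

33.30 ms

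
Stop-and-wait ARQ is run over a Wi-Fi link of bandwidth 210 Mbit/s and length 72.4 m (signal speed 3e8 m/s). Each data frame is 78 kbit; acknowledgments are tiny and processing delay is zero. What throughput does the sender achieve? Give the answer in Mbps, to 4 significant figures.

t_tx = L/R = 78000/210000000 = 0.000371429 s.
t_prop = 72.4/300000000 = 2.41333e-07 s; RTT = 4.82667e-07 s.
Cycle = t_tx + RTT = 0.000371911 s.
Throughput = L / cycle = 78000 / 0.000371911 = 209.7 Mbps.

209.7 Mbps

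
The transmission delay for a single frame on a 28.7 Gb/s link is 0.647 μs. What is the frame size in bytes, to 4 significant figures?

L = R × t_tx = 28700000000 b/s × 6.47e-07 s = 18568.9 bits.
In bytes: 18568.9 / 8 = 2321 bytes.

2321 bytes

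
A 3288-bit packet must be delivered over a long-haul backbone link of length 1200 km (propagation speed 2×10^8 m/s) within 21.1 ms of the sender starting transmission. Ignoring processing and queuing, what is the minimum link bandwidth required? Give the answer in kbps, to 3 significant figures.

218 kbps

Propagation delay = 1200000 / 200000000 = 6 ms.
Transmission budget = 21.1 − 6 = 15.1 ms.
R ≥ L / t_tx = 3288 bits / 0.0151 s = 218 kbps.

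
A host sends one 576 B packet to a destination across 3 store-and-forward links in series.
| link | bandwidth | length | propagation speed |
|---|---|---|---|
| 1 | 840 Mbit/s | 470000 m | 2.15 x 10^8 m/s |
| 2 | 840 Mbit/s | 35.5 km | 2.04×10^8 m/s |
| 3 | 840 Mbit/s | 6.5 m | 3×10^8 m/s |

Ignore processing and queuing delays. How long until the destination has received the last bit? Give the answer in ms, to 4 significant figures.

2.377 ms

L = 576 × 8 = 4608 bits.
Transmission delay per hop = L/R = 4608/840000000 = 0.00548571 ms; 3 hops → 0.0164571 ms.
Propagation delays (d/s per hop): 2.18605, 0.17402, 2.16667e-05 ms; sum = 2.36009 ms.
End-to-end = 2.377 ms.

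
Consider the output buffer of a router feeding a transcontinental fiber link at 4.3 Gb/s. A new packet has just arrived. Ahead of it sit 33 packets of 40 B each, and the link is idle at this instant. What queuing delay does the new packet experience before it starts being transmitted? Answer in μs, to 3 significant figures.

2.46 μs

Each queued packet: L/R = 320/4300000000 = 0.0744186 μs.
33 queued → 2.45581 μs.
Queuing delay = 2.46 μs.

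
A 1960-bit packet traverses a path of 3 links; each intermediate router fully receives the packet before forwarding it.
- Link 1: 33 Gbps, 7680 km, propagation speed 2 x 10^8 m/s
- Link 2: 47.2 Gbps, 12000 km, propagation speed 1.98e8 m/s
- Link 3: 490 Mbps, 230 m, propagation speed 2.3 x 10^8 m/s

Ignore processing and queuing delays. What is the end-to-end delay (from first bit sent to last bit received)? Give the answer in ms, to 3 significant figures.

Transmission delays (L/R per hop): 5.93939e-05, 4.15254e-05, 0.004 ms; sum = 0.00410092 ms.
Propagation delays (d/s per hop): 38.4, 60.6061, 0.001 ms; sum = 99.0071 ms.
End-to-end = 99.0 ms.

99.0 ms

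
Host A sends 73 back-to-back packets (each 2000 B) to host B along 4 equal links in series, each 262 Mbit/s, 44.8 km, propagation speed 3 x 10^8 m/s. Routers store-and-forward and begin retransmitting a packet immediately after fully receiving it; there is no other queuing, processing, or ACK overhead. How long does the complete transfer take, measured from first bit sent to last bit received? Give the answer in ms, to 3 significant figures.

5.24 ms

Per-hop transmission t_tx = L/R = 16000/262000000 = 0.0610687 ms.
Per-hop propagation t_prop = 44800/300000000 = 0.149333 ms.
Pipeline fill: first packet needs 4·t_tx to clear all hops; remaining 72 packets each add one t_tx.
Total = (4+73-1)·t_tx + 4·t_prop = 76·0.0610687 + 4·0.149333 = 5.24 ms.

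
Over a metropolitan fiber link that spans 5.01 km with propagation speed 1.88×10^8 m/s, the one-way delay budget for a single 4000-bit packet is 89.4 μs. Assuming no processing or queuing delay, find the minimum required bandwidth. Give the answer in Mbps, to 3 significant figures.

63.7 Mbps

Propagation delay = 5010 / 188000000 = 26.6489 μs.
Transmission budget = 89.4 − 26.6489 = 62.7511 μs.
R ≥ L / t_tx = 4000 bits / 6.27511e-05 s = 63.7 Mbps.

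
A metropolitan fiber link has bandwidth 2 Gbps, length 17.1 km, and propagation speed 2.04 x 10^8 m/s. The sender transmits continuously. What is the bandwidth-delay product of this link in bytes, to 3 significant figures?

21000 bytes

Propagation delay = 17100 / 204000000 = 8.38235e-05 s.
BDP = R × t_prop = 2000000000 × 8.38235e-05 = 167647 bits.
In bytes: 167647/8 = 21000 bytes.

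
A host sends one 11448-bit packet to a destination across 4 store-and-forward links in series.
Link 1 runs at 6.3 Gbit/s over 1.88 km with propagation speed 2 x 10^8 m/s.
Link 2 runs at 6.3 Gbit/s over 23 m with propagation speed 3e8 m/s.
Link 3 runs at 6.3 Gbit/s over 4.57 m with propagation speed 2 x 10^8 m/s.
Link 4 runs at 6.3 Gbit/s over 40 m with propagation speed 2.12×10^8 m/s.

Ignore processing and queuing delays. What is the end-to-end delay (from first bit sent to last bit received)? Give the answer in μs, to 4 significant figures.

16.96 μs

Transmission delay per hop = L/R = 11448/6300000000 = 1.81714 μs; 4 hops → 7.26857 μs.
Propagation delays (d/s per hop): 9.4, 0.0766667, 0.02285, 0.188679 μs; sum = 9.6882 μs.
End-to-end = 16.96 μs.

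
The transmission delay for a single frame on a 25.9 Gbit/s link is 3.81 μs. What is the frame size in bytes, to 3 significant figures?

L = R × t_tx = 25900000000 b/s × 3.81e-06 s = 98679 bits.
In bytes: 98679 / 8 = 12300 bytes.

12300 bytes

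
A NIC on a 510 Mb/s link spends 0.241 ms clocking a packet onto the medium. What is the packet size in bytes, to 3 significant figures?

15400 bytes

L = R × t_tx = 510000000 b/s × 0.000241 s = 122910 bits.
In bytes: 122910 / 8 = 15400 bytes.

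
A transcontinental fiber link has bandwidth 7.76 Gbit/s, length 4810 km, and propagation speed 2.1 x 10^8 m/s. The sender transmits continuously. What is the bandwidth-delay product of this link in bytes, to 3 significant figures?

Propagation delay = 4810000 / 210000000 = 0.0229048 s.
BDP = R × t_prop = 7760000000 × 0.0229048 = 177741000 bits.
In bytes: 177741000/8 = 22200000 bytes.

22200000 bytes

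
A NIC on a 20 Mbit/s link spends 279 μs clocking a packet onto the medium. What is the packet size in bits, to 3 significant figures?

5580 bits

L = R × t_tx = 20000000 b/s × 0.000279 s = 5580 bits.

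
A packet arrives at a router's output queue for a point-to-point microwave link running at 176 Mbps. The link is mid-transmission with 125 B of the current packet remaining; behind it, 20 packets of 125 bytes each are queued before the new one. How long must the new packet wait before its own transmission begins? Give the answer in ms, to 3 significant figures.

0.119 ms

Each queued packet: L/R = 1000/176000000 = 0.00568182 ms.
20 queued → 0.113636 ms.
Plus remaining 1000 bits of current packet: 0.00568182 ms.
Queuing delay = 0.119 ms.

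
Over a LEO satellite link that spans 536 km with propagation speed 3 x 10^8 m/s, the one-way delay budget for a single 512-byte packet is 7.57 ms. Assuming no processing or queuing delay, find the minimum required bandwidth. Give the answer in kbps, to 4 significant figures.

708.2 kbps

L = 4096 bits.
Propagation delay = 536000 / 300000000 = 1.78667 ms.
Transmission budget = 7.57 − 1.78667 = 5.78333 ms.
R ≥ L / t_tx = 4096 bits / 0.00578333 s = 708.2 kbps.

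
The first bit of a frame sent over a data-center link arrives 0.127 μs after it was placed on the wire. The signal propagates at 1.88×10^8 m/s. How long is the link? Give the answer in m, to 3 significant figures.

23.9 m

d = s × t_prop = 188000000 × 1.27e-07 = 23.9 m.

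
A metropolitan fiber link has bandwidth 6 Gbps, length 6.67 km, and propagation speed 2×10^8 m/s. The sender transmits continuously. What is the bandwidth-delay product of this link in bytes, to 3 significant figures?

Propagation delay = 6670 / 200000000 = 3.335e-05 s.
BDP = R × t_prop = 6000000000 × 3.335e-05 = 200100 bits.
In bytes: 200100/8 = 25000 bytes.

25000 bytes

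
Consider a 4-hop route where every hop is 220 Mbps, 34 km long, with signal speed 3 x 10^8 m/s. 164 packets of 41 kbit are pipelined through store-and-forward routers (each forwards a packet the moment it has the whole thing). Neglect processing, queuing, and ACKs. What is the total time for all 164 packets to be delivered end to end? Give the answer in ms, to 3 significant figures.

Per-hop transmission t_tx = L/R = 41000/220000000 = 0.186364 ms.
Per-hop propagation t_prop = 34000/300000000 = 0.113333 ms.
Pipeline fill: first packet needs 4·t_tx to clear all hops; remaining 163 packets each add one t_tx.
Total = (4+164-1)·t_tx + 4·t_prop = 167·0.186364 + 4·0.113333 = 31.6 ms.

31.6 ms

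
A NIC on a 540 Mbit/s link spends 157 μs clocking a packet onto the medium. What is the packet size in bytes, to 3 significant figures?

10600 bytes

L = R × t_tx = 540000000 b/s × 0.000157 s = 84780 bits.
In bytes: 84780 / 8 = 10600 bytes.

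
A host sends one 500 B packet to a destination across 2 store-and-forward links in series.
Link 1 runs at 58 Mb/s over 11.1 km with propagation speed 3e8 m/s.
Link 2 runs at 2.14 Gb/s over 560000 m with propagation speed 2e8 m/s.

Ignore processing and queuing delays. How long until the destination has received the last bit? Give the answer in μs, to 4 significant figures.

L = 500 × 8 = 4000 bits.
Transmission delays (L/R per hop): 68.9655, 1.86916 μs; sum = 70.8347 μs.
Propagation delays (d/s per hop): 37, 2800 μs; sum = 2837 μs.
End-to-end = 2908 μs.

2908 μs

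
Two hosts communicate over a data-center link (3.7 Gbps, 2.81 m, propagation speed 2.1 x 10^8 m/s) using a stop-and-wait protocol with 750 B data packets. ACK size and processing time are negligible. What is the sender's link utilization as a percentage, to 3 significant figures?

98.4 %

t_tx = L/R = 6000/3700000000 = 1.62162e-06 s.
t_prop = 2.81/210000000 = 1.3381e-08 s; RTT = 2.67619e-08 s.
Cycle = t_tx + RTT = 1.64838e-06 s.
Utilization = t_tx / cycle = 1.62162e-06/1.64838e-06 = 98.4 %.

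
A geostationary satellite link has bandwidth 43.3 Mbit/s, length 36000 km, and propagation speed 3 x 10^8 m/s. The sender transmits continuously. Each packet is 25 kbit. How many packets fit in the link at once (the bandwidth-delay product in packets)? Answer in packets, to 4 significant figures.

207.8 packets

Propagation delay = 36000000 / 300000000 = 0.12 s.
BDP = R × t_prop = 43300000 × 0.12 = 5196000 bits.
In packets of 25000 bits: 207.8 packets.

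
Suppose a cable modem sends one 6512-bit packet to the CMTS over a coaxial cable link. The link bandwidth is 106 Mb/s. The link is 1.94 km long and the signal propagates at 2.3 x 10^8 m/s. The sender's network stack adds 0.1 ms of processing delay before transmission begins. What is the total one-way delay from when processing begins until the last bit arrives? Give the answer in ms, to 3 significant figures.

Transmission delay = L/R = 6512 / 106000000 = 0.061434 ms.
Propagation delay = d/s = 1940 m / 2.3e+08 m/s = 0.00843478 ms.
Plus processing delay 0.1 ms = 0.1 ms.
Total = 0.170 ms.

0.170 ms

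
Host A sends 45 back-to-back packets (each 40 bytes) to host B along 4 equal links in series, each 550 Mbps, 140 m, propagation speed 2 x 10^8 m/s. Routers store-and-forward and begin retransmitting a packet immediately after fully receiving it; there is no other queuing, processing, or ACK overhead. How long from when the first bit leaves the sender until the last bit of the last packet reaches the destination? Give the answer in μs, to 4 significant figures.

30.73 μs

Per-hop transmission t_tx = L/R = 320/550000000 = 0.581818 μs.
Per-hop propagation t_prop = 140/200000000 = 0.7 μs.
Pipeline fill: first packet needs 4·t_tx to clear all hops; remaining 44 packets each add one t_tx.
Total = (4+45-1)·t_tx + 4·t_prop = 48·0.581818 + 4·0.7 = 30.73 μs.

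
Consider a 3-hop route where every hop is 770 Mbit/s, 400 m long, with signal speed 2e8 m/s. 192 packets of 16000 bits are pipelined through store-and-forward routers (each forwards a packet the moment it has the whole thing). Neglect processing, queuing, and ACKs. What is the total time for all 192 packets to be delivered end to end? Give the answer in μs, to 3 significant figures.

4040 μs

Per-hop transmission t_tx = L/R = 16000/770000000 = 20.7792 μs.
Per-hop propagation t_prop = 400/200000000 = 2 μs.
Pipeline fill: first packet needs 3·t_tx to clear all hops; remaining 191 packets each add one t_tx.
Total = (3+192-1)·t_tx + 3·t_prop = 194·20.7792 + 3·2 = 4040 μs.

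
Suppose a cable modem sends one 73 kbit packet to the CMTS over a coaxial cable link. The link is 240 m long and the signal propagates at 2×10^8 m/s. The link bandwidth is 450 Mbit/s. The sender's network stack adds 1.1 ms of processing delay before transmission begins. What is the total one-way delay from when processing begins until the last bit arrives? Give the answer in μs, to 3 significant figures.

L = 73000 bits.
Transmission delay = L/R = 73000 / 450000000 = 162.222 μs.
Propagation delay = d/s = 240 m / 200000000 m/s = 1.2 μs.
Plus processing delay 1.1 ms = 1100 μs.
Total = 1260 μs.

1260 μs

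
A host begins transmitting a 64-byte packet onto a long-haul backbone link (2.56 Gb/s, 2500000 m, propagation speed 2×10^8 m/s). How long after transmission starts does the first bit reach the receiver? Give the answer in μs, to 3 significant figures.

First bit experiences only propagation delay: d/s = 2500000/200000000 = 12500 μs.

12500 μs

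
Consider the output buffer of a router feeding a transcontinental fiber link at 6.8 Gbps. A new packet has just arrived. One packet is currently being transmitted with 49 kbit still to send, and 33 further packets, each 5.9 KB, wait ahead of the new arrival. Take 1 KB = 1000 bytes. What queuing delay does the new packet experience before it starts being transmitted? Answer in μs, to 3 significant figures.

Each queued packet: L/R = 47200/6800000000 = 6.94118 μs.
33 queued → 229.059 μs.
Plus remaining 49000 bits of current packet: 7.20588 μs.
Queuing delay = 236 μs.

236 μs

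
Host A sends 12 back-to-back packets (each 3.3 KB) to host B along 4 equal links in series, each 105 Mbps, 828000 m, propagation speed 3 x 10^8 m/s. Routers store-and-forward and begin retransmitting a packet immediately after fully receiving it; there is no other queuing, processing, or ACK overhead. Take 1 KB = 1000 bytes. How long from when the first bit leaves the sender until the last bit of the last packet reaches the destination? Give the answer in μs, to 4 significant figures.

Per-hop transmission t_tx = L/R = 26400/105000000 = 251.429 μs.
Per-hop propagation t_prop = 828000/300000000 = 2760 μs.
Pipeline fill: first packet needs 4·t_tx to clear all hops; remaining 11 packets each add one t_tx.
Total = (4+12-1)·t_tx + 4·t_prop = 15·251.429 + 4·2760 = 14810 μs.

14810 μs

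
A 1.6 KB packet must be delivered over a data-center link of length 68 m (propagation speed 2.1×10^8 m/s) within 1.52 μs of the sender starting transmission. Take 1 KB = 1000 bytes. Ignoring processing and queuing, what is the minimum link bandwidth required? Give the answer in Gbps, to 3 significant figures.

L = 12800 bits.
Propagation delay = 68 / 210000000 = 0.32381 μs.
Transmission budget = 1.52 − 0.32381 = 1.19619 μs.
R ≥ L / t_tx = 12800 bits / 1.19619e-06 s = 10.7 Gbps.

10.7 Gbps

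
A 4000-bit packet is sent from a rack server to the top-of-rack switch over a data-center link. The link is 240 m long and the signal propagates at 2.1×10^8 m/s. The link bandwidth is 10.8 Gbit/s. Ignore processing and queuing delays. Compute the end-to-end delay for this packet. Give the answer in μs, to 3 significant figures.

Transmission delay = L/R = 4000 / 10800000000 = 0.37037 μs.
Propagation delay = d/s = 240 m / 210000000 m/s = 1.14286 μs.
Total = 1.51 μs.

1.51 μs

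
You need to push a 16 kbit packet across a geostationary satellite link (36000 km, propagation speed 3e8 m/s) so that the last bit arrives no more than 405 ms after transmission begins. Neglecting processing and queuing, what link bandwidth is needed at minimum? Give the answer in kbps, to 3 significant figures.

Propagation delay = 36000000 / 300000000 = 120 ms.
Transmission budget = 405 − 120 = 285 ms.
R ≥ L / t_tx = 16000 bits / 0.285 s = 56.1 kbps.

56.1 kbps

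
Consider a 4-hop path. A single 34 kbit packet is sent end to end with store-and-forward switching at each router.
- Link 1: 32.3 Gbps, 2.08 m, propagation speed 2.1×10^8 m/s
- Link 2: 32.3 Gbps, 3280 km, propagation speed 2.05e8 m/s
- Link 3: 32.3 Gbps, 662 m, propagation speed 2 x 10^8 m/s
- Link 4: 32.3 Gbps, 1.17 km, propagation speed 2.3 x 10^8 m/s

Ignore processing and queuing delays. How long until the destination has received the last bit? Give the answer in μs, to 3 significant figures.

16000 μs

L = 34000 bits.
Transmission delay per hop = L/R = 34000/3.23e+10 = 1.05263 μs; 4 hops → 4.21053 μs.
Propagation delays (d/s per hop): 0.00990476, 16000, 3.31, 5.08696 μs; sum = 16008.4 μs.
End-to-end = 16000 μs.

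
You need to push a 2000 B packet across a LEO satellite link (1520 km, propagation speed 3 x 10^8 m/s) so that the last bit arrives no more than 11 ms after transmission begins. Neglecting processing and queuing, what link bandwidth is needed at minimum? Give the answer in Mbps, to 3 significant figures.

L = 16000 bits.
Propagation delay = 1520000 / 300000000 = 5.06667 ms.
Transmission budget = 11 − 5.06667 = 5.93333 ms.
R ≥ L / t_tx = 16000 bits / 0.00593333 s = 2.70 Mbps.

2.70 Mbps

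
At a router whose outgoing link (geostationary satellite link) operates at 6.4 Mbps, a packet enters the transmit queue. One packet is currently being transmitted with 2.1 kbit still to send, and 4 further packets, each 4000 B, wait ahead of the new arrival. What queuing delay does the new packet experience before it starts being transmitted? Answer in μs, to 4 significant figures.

Each queued packet: L/R = 32000/6400000 = 5000 μs.
4 queued → 20000 μs.
Plus remaining 2100 bits of current packet: 328.125 μs.
Queuing delay = 20330 μs.

20330 μs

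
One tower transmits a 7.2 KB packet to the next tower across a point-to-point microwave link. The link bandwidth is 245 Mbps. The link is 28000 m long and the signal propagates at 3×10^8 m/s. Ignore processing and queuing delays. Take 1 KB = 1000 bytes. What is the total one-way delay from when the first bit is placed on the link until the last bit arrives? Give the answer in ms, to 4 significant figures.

L = 57600 bits.
Transmission delay = L/R = 57600 / 245000000 = 0.235102 ms.
Propagation delay = d/s = 28000 m / 300000000 m/s = 0.0933333 ms.
Total = 0.3284 ms.

0.3284 ms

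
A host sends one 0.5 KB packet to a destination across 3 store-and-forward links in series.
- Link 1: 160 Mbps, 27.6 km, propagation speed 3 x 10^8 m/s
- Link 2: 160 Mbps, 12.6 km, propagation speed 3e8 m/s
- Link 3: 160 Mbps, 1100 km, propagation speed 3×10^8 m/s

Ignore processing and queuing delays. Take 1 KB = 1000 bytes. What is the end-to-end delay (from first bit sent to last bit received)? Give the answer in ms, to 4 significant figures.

3.876 ms

L = 4000 bits.
Transmission delay per hop = L/R = 4000/160000000 = 0.025 ms; 3 hops → 0.075 ms.
Propagation delays (d/s per hop): 0.092, 0.042, 3.66667 ms; sum = 3.80067 ms.
End-to-end = 3.876 ms.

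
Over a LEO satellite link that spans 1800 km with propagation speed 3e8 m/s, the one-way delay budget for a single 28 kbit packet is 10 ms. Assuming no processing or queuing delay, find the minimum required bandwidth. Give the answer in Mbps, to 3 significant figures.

Propagation delay = 1800000 / 300000000 = 6 ms.
Transmission budget = 10 − 6 = 4 ms.
R ≥ L / t_tx = 28000 bits / 0.004 s = 7.00 Mbps.

7.00 Mbps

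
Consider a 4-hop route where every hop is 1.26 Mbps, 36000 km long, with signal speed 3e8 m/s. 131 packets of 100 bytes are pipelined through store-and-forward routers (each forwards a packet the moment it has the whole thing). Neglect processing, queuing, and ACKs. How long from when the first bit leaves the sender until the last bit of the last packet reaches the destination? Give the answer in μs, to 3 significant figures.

565000 μs

Per-hop transmission t_tx = L/R = 800/1260000 = 634.921 μs.
Per-hop propagation t_prop = 36000000/300000000 = 120000 μs.
Pipeline fill: first packet needs 4·t_tx to clear all hops; remaining 130 packets each add one t_tx.
Total = (4+131-1)·t_tx + 4·t_prop = 134·634.921 + 4·120000 = 565000 μs.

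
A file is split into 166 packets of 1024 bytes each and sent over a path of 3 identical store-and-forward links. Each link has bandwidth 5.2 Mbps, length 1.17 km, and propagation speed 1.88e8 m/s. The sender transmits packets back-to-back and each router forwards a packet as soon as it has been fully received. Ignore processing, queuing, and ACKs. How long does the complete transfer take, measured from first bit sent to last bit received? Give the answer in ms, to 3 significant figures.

Per-hop transmission t_tx = L/R = 8192/5200000 = 1.57538 ms.
Per-hop propagation t_prop = 1170/188000000 = 0.0062234 ms.
Pipeline fill: first packet needs 3·t_tx to clear all hops; remaining 165 packets each add one t_tx.
Total = (3+166-1)·t_tx + 3·t_prop = 168·1.57538 + 3·0.0062234 = 265 ms.

265 ms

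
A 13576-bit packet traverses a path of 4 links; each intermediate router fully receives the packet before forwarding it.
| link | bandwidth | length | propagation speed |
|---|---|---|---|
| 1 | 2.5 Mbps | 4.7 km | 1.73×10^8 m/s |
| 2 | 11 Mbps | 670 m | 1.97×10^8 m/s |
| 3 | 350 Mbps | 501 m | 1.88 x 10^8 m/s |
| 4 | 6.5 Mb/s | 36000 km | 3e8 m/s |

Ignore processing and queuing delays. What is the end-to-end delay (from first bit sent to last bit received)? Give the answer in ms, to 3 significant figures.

129 ms

Transmission delays (L/R per hop): 5.4304, 1.23418, 0.0387886, 2.08862 ms; sum = 8.79199 ms.
Propagation delays (d/s per hop): 0.0271676, 0.00340102, 0.00266489, 120 ms; sum = 120.033 ms.
End-to-end = 129 ms.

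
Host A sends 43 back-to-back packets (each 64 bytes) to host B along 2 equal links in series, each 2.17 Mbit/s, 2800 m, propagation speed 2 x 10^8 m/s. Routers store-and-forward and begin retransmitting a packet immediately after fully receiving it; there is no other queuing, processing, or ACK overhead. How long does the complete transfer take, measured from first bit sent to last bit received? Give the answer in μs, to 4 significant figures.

Per-hop transmission t_tx = L/R = 512/2170000 = 235.945 μs.
Per-hop propagation t_prop = 2800/200000000 = 14 μs.
Pipeline fill: first packet needs 2·t_tx to clear all hops; remaining 42 packets each add one t_tx.
Total = (2+43-1)·t_tx + 2·t_prop = 44·235.945 + 2·14 = 10410 μs.

10410 μs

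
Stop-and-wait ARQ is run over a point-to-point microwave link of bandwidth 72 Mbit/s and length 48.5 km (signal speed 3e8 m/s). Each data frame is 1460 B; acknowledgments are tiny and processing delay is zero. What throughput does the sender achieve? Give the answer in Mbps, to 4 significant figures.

t_tx = L/R = 11680/72000000 = 0.000162222 s.
t_prop = 48500/300000000 = 0.000161667 s; RTT = 0.000323333 s.
Cycle = t_tx + RTT = 0.000485556 s.
Throughput = L / cycle = 11680 / 0.000485556 = 24.05 Mbps.

24.05 Mbps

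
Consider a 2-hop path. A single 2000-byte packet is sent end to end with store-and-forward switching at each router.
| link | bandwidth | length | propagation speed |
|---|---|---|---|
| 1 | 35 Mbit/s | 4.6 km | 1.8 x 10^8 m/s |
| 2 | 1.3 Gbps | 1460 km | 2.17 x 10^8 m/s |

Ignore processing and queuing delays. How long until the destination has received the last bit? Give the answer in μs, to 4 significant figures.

L = 2000 × 8 = 16000 bits.
Transmission delays (L/R per hop): 457.143, 12.3077 μs; sum = 469.451 μs.
Propagation delays (d/s per hop): 25.5556, 6728.11 μs; sum = 6753.67 μs.
End-to-end = 7223 μs.

7223 μs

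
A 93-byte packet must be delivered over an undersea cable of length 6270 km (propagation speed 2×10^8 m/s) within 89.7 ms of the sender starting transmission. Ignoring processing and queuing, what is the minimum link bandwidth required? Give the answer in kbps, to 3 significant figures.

L = 744 bits.
Propagation delay = 6270000 / 200000000 = 31.35 ms.
Transmission budget = 89.7 − 31.35 = 58.35 ms.
R ≥ L / t_tx = 744 bits / 0.05835 s = 12.8 kbps.

12.8 kbps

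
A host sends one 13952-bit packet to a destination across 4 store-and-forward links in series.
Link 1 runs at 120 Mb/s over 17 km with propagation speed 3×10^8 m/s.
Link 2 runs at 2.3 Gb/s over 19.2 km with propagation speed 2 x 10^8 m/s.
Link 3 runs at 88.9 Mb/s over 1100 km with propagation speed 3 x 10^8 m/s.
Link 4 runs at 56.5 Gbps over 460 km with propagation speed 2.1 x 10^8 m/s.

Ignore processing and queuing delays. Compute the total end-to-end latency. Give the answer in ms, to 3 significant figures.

Transmission delays (L/R per hop): 0.116267, 0.00606609, 0.15694, 0.000246938 ms; sum = 0.27952 ms.
Propagation delays (d/s per hop): 0.0566667, 0.096, 3.66667, 2.19048 ms; sum = 6.00981 ms.
End-to-end = 6.29 ms.

6.29 ms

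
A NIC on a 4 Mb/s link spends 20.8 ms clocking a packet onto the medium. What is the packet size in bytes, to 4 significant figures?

L = R × t_tx = 4000000 b/s × 0.0208 s = 83200 bits.
In bytes: 83200 / 8 = 10400 bytes.

10400 bytes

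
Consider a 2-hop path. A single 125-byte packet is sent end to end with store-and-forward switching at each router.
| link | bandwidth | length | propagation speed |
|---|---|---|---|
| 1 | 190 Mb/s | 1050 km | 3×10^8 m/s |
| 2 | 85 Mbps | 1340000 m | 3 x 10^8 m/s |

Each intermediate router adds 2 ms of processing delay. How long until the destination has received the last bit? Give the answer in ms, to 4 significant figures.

9.984 ms

L = 125 × 8 = 1000 bits.
Transmission delays (L/R per hop): 0.00526316, 0.0117647 ms; sum = 0.0170279 ms.
Propagation delays (d/s per hop): 3.5, 4.46667 ms; sum = 7.96667 ms.
Processing at 1 router(s): 1 × 2 ms = 2 ms.
End-to-end = 9.984 ms.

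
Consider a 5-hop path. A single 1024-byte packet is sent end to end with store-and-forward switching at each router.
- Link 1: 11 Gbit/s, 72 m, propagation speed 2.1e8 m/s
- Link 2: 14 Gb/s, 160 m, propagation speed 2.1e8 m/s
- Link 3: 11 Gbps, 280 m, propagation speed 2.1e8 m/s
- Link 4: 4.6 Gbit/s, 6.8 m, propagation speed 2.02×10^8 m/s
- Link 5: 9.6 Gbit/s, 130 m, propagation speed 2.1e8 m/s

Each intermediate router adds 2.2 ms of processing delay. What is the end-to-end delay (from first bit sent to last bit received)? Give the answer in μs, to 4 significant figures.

8808 μs

L = 1024 × 8 = 8192 bits.
Transmission delays (L/R per hop): 0.744727, 0.585143, 0.744727, 1.78087, 0.853333 μs; sum = 4.7088 μs.
Propagation delays (d/s per hop): 0.342857, 0.761905, 1.33333, 0.0336634, 0.619048 μs; sum = 3.09081 μs.
Processing at 4 router(s): 4 × 2.2 ms = 8800 μs.
End-to-end = 8808 μs.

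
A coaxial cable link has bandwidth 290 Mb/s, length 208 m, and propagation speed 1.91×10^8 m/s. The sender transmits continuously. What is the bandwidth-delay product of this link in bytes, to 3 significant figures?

39.5 bytes

Propagation delay = 208 / 191000000 = 1.08901e-06 s.
BDP = R × t_prop = 290000000 × 1.08901e-06 = 315.812 bits.
In bytes: 315.812/8 = 39.5 bytes.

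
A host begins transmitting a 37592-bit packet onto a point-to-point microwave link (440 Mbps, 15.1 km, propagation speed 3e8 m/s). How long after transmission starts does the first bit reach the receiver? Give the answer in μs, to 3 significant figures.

50.3 μs

First bit experiences only propagation delay: d/s = 15100/300000000 = 50.3 μs.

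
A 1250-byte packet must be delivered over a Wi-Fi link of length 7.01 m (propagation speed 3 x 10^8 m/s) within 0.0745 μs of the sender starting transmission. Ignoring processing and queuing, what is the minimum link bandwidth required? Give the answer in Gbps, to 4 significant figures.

195.6 Gbps

L = 10000 bits.
Propagation delay = 7.01 / 300000000 = 0.0233667 μs.
Transmission budget = 0.0745 − 0.0233667 = 0.0511333 μs.
R ≥ L / t_tx = 10000 bits / 5.11333e-08 s = 195.6 Gbps.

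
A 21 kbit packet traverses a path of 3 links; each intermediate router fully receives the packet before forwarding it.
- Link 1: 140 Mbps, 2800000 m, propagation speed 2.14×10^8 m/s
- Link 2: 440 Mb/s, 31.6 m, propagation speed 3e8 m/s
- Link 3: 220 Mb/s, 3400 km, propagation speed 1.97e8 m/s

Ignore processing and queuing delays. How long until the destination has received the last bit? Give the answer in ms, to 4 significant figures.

30.64 ms

L = 21000 bits.
Transmission delays (L/R per hop): 0.15, 0.0477273, 0.0954545 ms; sum = 0.293182 ms.
Propagation delays (d/s per hop): 13.0841, 0.000105333, 17.2589 ms; sum = 30.3431 ms.
End-to-end = 30.64 ms.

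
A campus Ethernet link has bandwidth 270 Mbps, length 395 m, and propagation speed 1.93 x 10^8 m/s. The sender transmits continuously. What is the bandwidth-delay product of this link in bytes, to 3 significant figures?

Propagation delay = 395 / 193000000 = 2.04663e-06 s.
BDP = R × t_prop = 270000000 × 2.04663e-06 = 552.591 bits.
In bytes: 552.591/8 = 69.1 bytes.

69.1 bytes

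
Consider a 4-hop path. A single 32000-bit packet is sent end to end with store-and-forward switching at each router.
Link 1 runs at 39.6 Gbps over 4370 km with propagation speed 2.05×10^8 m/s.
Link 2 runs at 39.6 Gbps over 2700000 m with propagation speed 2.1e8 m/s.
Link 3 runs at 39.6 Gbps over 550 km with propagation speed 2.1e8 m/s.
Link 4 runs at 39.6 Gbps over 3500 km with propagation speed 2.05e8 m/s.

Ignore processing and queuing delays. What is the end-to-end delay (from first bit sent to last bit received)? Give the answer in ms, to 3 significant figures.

Transmission delay per hop = L/R = 32000/39600000000 = 0.000808081 ms; 4 hops → 0.00323232 ms.
Propagation delays (d/s per hop): 21.3171, 12.8571, 2.61905, 17.0732 ms; sum = 53.8664 ms.
End-to-end = 53.9 ms.

53.9 ms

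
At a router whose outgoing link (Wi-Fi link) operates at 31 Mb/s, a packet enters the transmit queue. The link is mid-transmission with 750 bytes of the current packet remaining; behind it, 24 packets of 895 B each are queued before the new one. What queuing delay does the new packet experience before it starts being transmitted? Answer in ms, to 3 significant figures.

Each queued packet: L/R = 7160/31000000 = 0.230968 ms.
24 queued → 5.54323 ms.
Plus remaining 6000 bits of current packet: 0.193548 ms.
Queuing delay = 5.74 ms.

5.74 ms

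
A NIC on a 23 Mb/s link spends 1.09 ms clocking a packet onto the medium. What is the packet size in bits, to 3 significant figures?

L = R × t_tx = 23000000 b/s × 0.00109 s = 25070 bits.

25100 bits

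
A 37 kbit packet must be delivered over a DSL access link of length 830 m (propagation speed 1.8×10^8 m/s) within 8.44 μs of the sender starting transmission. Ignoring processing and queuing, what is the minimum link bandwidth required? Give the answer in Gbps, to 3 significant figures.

Propagation delay = 830 / 180000000 = 4.61111 μs.
Transmission budget = 8.44 − 4.61111 = 3.82889 μs.
R ≥ L / t_tx = 37000 bits / 3.82889e-06 s = 9.66 Gbps.

9.66 Gbps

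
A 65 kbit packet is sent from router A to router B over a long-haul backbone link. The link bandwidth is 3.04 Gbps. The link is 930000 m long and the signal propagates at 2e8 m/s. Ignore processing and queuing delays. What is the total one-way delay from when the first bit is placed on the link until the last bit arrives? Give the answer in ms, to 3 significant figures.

4.67 ms

L = 65000 bits.
Transmission delay = L/R = 65000 / 3040000000 = 0.0213816 ms.
Propagation delay = d/s = 930000 m / 200000000 m/s = 4.65 ms.
Total = 4.67 ms.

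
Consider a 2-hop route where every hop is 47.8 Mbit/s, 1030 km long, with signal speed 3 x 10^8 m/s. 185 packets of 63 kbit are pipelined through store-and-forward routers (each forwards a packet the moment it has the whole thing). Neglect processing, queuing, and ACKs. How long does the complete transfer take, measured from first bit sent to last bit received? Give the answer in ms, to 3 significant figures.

252 ms

Per-hop transmission t_tx = L/R = 63000/47800000 = 1.31799 ms.
Per-hop propagation t_prop = 1030000/300000000 = 3.43333 ms.
Pipeline fill: first packet needs 2·t_tx to clear all hops; remaining 184 packets each add one t_tx.
Total = (2+185-1)·t_tx + 2·t_prop = 186·1.31799 + 2·3.43333 = 252 ms.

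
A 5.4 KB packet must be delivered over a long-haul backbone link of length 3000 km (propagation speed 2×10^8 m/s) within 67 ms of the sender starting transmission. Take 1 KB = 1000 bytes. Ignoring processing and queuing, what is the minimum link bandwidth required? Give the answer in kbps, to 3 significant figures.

831 kbps

L = 43200 bits.
Propagation delay = 3000000 / 200000000 = 15 ms.
Transmission budget = 67 − 15 = 52 ms.
R ≥ L / t_tx = 43200 bits / 0.052 s = 831 kbps.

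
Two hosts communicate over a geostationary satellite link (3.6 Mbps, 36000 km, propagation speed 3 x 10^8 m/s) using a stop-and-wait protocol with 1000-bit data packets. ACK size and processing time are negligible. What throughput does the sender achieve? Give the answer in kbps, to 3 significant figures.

t_tx = L/R = 1000/3600000 = 0.000277778 s.
t_prop = 36000000/300000000 = 0.12 s; RTT = 0.24 s.
Cycle = t_tx + RTT = 0.240278 s.
Throughput = L / cycle = 1000 / 0.240278 = 4.16 kbps.

4.16 kbps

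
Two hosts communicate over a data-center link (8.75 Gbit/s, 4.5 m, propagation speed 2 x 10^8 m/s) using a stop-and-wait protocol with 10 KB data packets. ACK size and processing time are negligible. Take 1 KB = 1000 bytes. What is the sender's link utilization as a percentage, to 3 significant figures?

99.5 %

t_tx = L/R = 80000/8750000000 = 9.14286e-06 s.
t_prop = 4.5/200000000 = 2.25e-08 s; RTT = 4.5e-08 s.
Cycle = t_tx + RTT = 9.18786e-06 s.
Utilization = t_tx / cycle = 9.14286e-06/9.18786e-06 = 99.5 %.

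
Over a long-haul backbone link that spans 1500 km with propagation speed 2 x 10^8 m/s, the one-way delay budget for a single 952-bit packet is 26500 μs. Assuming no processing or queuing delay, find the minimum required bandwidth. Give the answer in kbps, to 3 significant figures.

50.1 kbps

Propagation delay = 1500000 / 200000000 = 7500 μs.
Transmission budget = 26500 − 7500 = 19000 μs.
R ≥ L / t_tx = 952 bits / 0.019 s = 50.1 kbps.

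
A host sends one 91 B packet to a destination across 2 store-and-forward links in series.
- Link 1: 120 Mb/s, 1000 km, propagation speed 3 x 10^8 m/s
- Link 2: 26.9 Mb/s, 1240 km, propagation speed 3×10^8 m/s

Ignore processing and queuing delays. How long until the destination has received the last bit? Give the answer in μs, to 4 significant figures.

L = 91 × 8 = 728 bits.
Transmission delays (L/R per hop): 6.06667, 27.0632 μs; sum = 33.1299 μs.
Propagation delays (d/s per hop): 3333.33, 4133.33 μs; sum = 7466.67 μs.
End-to-end = 7500 μs.

7500 μs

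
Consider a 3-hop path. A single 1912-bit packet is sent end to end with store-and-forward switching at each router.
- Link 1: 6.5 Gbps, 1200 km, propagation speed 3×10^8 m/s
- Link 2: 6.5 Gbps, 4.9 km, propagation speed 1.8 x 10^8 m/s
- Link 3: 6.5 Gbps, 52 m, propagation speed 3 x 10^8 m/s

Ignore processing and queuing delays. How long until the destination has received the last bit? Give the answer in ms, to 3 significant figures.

4.03 ms

Transmission delay per hop = L/R = 1912/6500000000 = 0.000294154 ms; 3 hops → 0.000882462 ms.
Propagation delays (d/s per hop): 4, 0.0272222, 0.000173333 ms; sum = 4.0274 ms.
End-to-end = 4.03 ms.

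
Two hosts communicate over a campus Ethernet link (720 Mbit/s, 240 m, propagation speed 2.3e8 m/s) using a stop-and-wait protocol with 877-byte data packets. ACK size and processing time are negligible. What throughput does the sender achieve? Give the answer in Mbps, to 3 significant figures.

t_tx = L/R = 7016/720000000 = 9.74444e-06 s.
t_prop = 240/2.3e+08 = 1.04348e-06 s; RTT = 2.08696e-06 s.
Cycle = t_tx + RTT = 1.18314e-05 s.
Throughput = L / cycle = 7016 / 1.18314e-05 = 593 Mbps.

593 Mbps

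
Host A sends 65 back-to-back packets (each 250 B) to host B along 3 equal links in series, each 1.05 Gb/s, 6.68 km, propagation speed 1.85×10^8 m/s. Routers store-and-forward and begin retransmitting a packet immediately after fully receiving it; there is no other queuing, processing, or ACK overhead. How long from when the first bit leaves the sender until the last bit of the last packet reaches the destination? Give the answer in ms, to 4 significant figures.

0.2359 ms

Per-hop transmission t_tx = L/R = 2000/1050000000 = 0.00190476 ms.
Per-hop propagation t_prop = 6680/185000000 = 0.0361081 ms.
Pipeline fill: first packet needs 3·t_tx to clear all hops; remaining 64 packets each add one t_tx.
Total = (3+65-1)·t_tx + 3·t_prop = 67·0.00190476 + 3·0.0361081 = 0.2359 ms.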